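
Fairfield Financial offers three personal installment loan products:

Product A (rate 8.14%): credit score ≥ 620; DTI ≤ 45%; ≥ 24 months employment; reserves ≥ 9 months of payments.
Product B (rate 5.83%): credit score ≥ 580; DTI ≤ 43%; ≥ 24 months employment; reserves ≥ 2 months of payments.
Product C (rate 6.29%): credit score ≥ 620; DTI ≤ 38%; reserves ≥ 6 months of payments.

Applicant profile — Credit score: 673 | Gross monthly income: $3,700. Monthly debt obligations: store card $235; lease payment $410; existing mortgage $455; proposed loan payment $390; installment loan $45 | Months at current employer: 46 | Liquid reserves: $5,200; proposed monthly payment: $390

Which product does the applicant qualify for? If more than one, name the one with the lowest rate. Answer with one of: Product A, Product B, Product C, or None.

Total debts = (235 + 410 + 455 + 390 + 45) = 1,535; DTI = 1,535/3,700 = 41.5%.
Reserves = 5,200/390 = 13.3 months.
Product A: score 673 ≥ 620; DTI 41.5% ≤ 45%; employment 46 ≥ 24 mo; reserves 13.3 ≥ 9 mo → qualifies.
Product B: score 673 ≥ 580; DTI 41.5% ≤ 43%; employment 46 ≥ 24 mo; reserves 13.3 ≥ 2 mo → qualifies.
Product C: score 673 ≥ 620; DTI 41.5% > 38%; reserves 13.3 ≥ 6 mo → does not qualify.
Qualifying: Product A, Product B. Lowest rate is 5.83% → Product B.

Product B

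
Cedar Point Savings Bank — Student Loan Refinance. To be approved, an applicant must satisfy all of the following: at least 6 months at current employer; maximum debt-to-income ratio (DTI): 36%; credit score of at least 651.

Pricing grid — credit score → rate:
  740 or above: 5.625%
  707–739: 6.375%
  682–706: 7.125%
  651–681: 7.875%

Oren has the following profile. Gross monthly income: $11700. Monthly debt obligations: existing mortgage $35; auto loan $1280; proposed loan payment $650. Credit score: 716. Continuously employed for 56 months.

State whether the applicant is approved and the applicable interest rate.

Credit score 716 ≥ 651 (meets minimum)
Total monthly debts = (35 + 1,280 + 650) = 1,965. DTI = 1,965/11,700 = 16.8% ≤ 36%
Employment 56 ≥ 6 months
All requirements met. Score 716 falls in the 707–739 tier → 6.375%.

Approved at 6.375%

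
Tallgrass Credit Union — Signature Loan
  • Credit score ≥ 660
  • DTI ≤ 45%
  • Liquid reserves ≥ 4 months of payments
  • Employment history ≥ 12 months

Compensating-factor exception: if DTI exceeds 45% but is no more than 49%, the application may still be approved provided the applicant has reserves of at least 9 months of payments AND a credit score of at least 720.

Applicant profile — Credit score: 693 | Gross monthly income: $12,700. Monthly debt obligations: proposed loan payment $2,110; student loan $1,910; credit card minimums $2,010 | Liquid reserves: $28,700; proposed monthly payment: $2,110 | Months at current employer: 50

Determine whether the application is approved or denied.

Credit score 693 ≥ 660 (meets base)
Total debts = (2,110 + 1,910 + 2,010) = 6,030. DTI: 6,030 ÷ 12,700 = 47.5%, over the 45% base limit.
Reserves: 28,700 ÷ 2,110 = 13.6 months (meets 4-month minimum)
Employment 50 ≥ 12 months
DTI 47.5% is within the 45%–49% exception band; checking compensating factors.
Override check — reserves: 13.6 mo (ok); score: 693 (below 720).
Override conditions not both satisfied; exception does not apply.

Denied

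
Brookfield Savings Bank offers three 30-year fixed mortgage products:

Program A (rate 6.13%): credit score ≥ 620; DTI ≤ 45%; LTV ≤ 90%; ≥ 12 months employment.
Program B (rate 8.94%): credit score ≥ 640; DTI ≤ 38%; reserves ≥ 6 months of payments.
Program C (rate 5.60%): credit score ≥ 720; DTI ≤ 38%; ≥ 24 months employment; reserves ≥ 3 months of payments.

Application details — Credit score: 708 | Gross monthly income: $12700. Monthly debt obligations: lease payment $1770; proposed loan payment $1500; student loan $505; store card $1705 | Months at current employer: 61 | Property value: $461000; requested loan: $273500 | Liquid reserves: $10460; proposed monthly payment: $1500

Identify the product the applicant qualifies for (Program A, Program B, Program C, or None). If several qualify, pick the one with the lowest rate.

Program A

Total debts = (1,770 + 1,500 + 505 + 1,705) = 5,480; DTI = 5,480/12,700 = 43.1%.
LTV = 273,500/461,000 = 59.3%.
Reserves = 10,460/1,500 = 7.0 months.
Program A: score 708 ≥ 620; DTI 43.1% ≤ 45%; LTV 59.3% ≤ 90%; employment 61 ≥ 12 mo → qualifies.
Program B: score 708 ≥ 640; DTI 43.1% > 38%; reserves 7.0 ≥ 6 mo → does not qualify.
Program C: score 708 < 720; DTI 43.1% > 38%; employment 61 ≥ 24 mo; reserves 7.0 ≥ 3 mo → does not qualify.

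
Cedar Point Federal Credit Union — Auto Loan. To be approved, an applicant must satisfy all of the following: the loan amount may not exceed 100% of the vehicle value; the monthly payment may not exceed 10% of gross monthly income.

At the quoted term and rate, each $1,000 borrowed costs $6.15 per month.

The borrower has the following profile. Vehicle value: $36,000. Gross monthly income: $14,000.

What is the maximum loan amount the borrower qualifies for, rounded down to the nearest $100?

Payment cap: 10% × $14,000 = $1,400/month.
At $6.15 per $1,000, that supports 1,400/6.15 × 1,000 ≈ $227,642 → $227,600.
LTV cap: 100% × $36,000 = $36,000 → $36,000.
Binding constraint: loan-to-value.

$36,000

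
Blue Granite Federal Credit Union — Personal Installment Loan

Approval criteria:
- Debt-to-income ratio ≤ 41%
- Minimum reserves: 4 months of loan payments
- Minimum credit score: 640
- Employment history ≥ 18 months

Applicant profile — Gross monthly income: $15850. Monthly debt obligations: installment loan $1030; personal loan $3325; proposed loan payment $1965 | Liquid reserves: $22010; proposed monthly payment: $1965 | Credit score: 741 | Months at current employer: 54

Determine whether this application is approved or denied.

Approved

Total monthly debts = (1,030 + 3,325 + 1,965) = 6,320. DTI: 6,320 ÷ 15,850 = 39.9%, within the 41% cap
Liquid reserves cover 22,010/1,965 = 11.2 months — ≥ 4 required
Credit score 741 ≥ 640 (meets)
Employment 54 ≥ 18 months
All criteria satisfied.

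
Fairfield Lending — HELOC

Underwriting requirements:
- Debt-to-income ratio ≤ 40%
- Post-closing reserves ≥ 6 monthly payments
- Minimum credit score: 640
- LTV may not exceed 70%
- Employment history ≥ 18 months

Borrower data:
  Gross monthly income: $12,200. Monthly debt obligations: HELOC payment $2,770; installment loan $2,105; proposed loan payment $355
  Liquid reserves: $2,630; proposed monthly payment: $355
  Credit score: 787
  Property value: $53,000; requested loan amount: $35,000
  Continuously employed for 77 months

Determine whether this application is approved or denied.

Denied

Total monthly debts = (2,770 + 2,105 + 355) = 5,230. DTI = 5,230/12,200 = 42.9% > 40%
Reserves = 2,630/355 = 7.4 months ≥ 6
Credit score 787 ≥ 640 (meets)
LTV = 35,000/53,000 = 66% ≤ 70%
Employment 77 ≥ 18 months
Fails on DTI.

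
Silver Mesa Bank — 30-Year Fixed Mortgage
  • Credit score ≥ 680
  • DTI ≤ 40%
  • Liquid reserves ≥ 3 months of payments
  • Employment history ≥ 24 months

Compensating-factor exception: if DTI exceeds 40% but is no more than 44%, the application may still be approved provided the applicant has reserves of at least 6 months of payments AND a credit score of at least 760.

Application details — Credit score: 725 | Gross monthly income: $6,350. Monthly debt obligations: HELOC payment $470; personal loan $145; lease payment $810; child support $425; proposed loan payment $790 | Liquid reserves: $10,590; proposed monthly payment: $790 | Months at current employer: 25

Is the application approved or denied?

Denied

Credit score 725 ≥ 680 (meets base)
Total debts = (470 + 145 + 810 + 425 + 790) = 2,640. DTI = 2,640/6,350 = 41.6% > 40% — standard DTI limit exceeded.
Reserves = 10,590/790 = 13.4 months ≥ 3
Employment 25 ≥ 24 months
DTI 41.6% is within the 40%–44% exception band; checking compensating factors.
Reserves 13.4 ≥ 6 months; credit score 725 < 760.
Compensating-factor requirement not fully met.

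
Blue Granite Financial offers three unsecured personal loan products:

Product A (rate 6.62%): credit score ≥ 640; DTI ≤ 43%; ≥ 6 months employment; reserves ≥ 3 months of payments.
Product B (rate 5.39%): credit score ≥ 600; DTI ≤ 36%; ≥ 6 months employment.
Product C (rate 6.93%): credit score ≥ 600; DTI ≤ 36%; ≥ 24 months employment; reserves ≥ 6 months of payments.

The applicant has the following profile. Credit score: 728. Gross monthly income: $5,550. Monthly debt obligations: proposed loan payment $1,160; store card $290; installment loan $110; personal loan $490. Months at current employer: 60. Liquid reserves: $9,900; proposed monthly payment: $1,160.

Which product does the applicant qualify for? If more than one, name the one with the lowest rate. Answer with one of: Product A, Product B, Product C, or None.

Product A

Total debts = (1,160 + 290 + 110 + 490) = 2,050; DTI = 2,050/5,550 = 36.9%.
Reserves = 9,900/1,160 = 8.5 months.
Product A: score 728 ≥ 640; DTI 36.9% ≤ 43%; employment 60 ≥ 6 mo; reserves 8.5 ≥ 3 mo → qualifies.
Product B: score 728 ≥ 600; DTI 36.9% > 36%; employment 60 ≥ 6 mo → does not qualify.
Product C: score 728 ≥ 600; DTI 36.9% > 36%; employment 60 ≥ 24 mo; reserves 8.5 ≥ 6 mo → does not qualify.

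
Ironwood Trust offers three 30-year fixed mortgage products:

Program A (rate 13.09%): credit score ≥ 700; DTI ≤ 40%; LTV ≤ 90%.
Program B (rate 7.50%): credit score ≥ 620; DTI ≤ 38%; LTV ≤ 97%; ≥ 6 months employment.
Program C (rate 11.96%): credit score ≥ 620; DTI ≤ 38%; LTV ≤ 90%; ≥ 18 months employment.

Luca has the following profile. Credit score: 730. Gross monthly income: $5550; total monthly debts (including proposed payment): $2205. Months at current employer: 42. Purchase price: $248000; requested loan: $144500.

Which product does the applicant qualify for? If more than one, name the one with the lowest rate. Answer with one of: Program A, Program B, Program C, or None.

Program A

DTI = 2,205/5,550 = 39.7%.
LTV = 144,500/248,000 = 58.3%.
Program A: score 730 ≥ 700; DTI 39.7% ≤ 40%; LTV 58.3% ≤ 90% → qualifies.
Program B: score 730 ≥ 620; DTI 39.7% > 38%; LTV 58.3% ≤ 97%; employment 42 ≥ 6 mo → does not qualify.
Program C: score 730 ≥ 620; DTI 39.7% > 38%; LTV 58.3% ≤ 90%; employment 42 ≥ 18 mo → does not qualify.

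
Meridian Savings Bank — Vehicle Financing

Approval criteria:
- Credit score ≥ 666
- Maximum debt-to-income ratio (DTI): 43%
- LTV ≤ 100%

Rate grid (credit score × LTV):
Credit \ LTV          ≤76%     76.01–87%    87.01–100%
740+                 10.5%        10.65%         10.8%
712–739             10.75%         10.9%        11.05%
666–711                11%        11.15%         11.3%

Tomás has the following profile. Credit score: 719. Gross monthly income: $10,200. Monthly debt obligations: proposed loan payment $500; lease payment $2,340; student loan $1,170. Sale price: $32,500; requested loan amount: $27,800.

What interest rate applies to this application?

10.9%

Credit score 719 ≥ 666; Total monthly debts = (500 + 2,340 + 1,170) = 4,010. DTI: 4,010 ÷ 10,200 = 39.3%, within the 43% cap
Loan-to-value = 27,800/32,500 = 85.5% — pass (100% max)
Credit 719 → row 712–739; LTV 85.5% → column 76.01–87%. Grid cell → 10.9%.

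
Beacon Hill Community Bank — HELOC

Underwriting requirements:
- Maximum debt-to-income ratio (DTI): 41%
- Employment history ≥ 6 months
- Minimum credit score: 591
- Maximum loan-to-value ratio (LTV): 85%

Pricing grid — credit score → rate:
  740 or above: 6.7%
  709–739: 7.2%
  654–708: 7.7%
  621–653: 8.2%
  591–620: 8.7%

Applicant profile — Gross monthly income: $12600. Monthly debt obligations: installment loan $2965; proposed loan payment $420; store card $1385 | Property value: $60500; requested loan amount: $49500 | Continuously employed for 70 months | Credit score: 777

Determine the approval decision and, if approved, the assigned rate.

Credit score 777 ≥ 591 (meets minimum)
Employment 70 ≥ 6 months
Total monthly debts = (2,965 + 420 + 1,385) = 4,770. DTI = 4,770/12,600 = 37.9% ≤ 41%
LTV = 49,500/60,500 = 81.8% ≤ 85%
All requirements met. Score 777 falls in the 740 or above tier → 6.7%.

Approved at 6.7%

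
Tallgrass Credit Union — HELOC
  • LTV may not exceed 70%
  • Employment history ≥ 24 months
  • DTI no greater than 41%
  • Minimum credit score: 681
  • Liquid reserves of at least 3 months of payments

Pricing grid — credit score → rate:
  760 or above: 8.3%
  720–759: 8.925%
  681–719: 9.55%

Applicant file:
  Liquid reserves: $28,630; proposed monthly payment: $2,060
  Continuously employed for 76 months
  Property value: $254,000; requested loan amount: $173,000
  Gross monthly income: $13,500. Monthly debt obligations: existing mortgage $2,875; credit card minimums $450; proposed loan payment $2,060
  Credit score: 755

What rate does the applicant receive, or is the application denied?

Approved at 8.925%

Credit score 755 ≥ 681 (meets minimum)
Total monthly debts = (2,875 + 450 + 2,060) = 5,385. DTI = 5,385/13,500 = 39.9% ≤ 41%
Loan-to-value = 173,000/254,000 = 68.1% — pass (70% max)
Employment 76 ≥ 24 months
Reserves = 28,630/2,060 = 13.9 months ≥ 3
All requirements met. Score 755 falls in the 720–759 tier → 8.925%.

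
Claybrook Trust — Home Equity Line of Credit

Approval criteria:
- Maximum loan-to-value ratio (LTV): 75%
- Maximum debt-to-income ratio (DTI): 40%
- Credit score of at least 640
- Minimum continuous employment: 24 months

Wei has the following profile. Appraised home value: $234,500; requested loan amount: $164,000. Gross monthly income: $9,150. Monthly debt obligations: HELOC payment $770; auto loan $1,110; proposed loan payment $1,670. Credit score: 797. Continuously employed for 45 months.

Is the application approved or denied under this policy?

LTV = 164,000/234,500 = 69.9% ≤ 75%
Total monthly debts = (770 + 1,110 + 1,670) = 3,550. DTI: 3,550 ÷ 9,150 = 38.8%, within the 40% cap
Credit score 797 ≥ 640 (meets)
Employment 45 ≥ 24 months
All criteria satisfied.

Approved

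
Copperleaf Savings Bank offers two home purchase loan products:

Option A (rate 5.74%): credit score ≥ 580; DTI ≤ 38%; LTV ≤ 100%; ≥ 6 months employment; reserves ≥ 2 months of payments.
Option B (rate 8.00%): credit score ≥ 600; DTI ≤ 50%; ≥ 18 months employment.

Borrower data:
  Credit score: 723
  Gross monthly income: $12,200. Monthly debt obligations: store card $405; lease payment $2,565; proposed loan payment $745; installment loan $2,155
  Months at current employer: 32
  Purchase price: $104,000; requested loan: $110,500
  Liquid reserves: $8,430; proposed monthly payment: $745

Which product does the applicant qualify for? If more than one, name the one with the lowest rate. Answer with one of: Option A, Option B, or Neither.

Option B

Total debts = (405 + 2,565 + 745 + 2,155) = 5,870; DTI = 5,870/12,200 = 48.1%.
LTV = 110,500/104,000 = 106.2%.
Reserves = 8,430/745 = 11.3 months.
Option A: score 723 ≥ 580; DTI 48.1% > 38%; LTV 106.2% > 100%; employment 32 ≥ 6 mo; reserves 11.3 ≥ 2 mo → does not qualify.
Option B: score 723 ≥ 600; DTI 48.1% ≤ 50%; employment 32 ≥ 18 mo → qualifies.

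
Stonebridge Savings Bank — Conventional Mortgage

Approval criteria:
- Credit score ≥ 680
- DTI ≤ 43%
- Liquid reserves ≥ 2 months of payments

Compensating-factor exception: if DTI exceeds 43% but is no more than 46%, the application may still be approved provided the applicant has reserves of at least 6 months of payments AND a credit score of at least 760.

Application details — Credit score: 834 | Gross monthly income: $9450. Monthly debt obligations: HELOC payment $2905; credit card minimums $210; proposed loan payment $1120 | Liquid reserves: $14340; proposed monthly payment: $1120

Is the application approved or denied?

Approved

Credit score 834 ≥ 680 (meets base)
Total debts = (2,905 + 210 + 1,120) = 4,235. DTI: 4,235 ÷ 9,450 = 44.8%, over the 43% base limit.
Liquid reserves cover 14,340/1,120 = 12.8 months — ≥ 2 required
DTI 44.8% is within the 43%–46% exception band; checking compensating factors.
Reserves 12.8 ≥ 6 months; credit score 834 ≥ 760.
Both compensating conditions met → exception applies.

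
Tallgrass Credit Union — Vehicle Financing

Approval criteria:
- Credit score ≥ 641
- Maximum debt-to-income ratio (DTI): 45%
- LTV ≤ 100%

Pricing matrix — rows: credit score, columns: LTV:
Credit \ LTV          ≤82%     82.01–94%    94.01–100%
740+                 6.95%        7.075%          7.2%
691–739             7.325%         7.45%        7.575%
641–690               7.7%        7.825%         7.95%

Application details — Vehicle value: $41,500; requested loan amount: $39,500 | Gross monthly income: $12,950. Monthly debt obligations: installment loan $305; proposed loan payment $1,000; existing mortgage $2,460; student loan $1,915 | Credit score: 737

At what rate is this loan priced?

Credit score 737 ≥ 641; Total monthly debts = (305 + 1,000 + 2,460 + 1,915) = 5,680. Debt-to-income = 5,680/12,950 = 43.9% — meets 45% limit
LTV: 39,500 ÷ 41,500 = 95.2%, within 100% cap
Score 737 is in the 691–739 band; LTV 95.2% is in the 94.01–100% band → 7.575%.

7.575%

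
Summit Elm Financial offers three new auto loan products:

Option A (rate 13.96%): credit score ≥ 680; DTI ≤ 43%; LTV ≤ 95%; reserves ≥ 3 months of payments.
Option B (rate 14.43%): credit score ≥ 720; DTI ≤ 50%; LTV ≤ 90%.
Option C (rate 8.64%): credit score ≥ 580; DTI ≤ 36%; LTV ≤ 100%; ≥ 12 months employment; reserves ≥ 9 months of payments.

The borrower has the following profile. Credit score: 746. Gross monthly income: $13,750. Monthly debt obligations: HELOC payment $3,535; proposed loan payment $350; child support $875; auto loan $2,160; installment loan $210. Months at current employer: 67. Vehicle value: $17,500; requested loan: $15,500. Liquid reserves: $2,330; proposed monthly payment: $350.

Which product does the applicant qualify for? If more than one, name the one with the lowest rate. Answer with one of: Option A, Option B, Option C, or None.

None

Total debts = (3,535 + 350 + 875 + 2,160 + 210) = 7,130; DTI = 7,130/13,750 = 51.9%.
LTV = 15,500/17,500 = 88.6%.
Reserves = 2,330/350 = 6.7 months.
Option A: score 746 ≥ 680; DTI 51.9% > 43%; LTV 88.6% ≤ 95%; reserves 6.7 ≥ 3 mo → does not qualify.
Option B: score 746 ≥ 720; DTI 51.9% > 50%; LTV 88.6% ≤ 90% → does not qualify.
Option C: score 746 ≥ 580; DTI 51.9% > 36%; LTV 88.6% ≤ 100%; employment 67 ≥ 12 mo; reserves 6.7 < 9 mo → does not qualify.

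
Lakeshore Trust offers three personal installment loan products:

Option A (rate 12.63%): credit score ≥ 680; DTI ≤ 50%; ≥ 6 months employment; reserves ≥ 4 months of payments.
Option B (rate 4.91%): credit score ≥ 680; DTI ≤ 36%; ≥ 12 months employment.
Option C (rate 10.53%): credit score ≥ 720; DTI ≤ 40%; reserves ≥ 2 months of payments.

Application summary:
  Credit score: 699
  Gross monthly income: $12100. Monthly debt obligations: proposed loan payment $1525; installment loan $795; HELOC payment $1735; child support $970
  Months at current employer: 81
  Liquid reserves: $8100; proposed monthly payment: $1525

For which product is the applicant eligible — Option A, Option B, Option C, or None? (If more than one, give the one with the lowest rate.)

Option A

Total debts = (1,525 + 795 + 1,735 + 970) = 5,025; DTI = 5,025/12,100 = 41.5%.
Reserves = 8,100/1,525 = 5.3 months.
Option A: score 699 ≥ 680; DTI 41.5% ≤ 50%; employment 81 ≥ 6 mo; reserves 5.3 ≥ 4 mo → qualifies.
Option B: score 699 ≥ 680; DTI 41.5% > 36%; employment 81 ≥ 12 mo → does not qualify.
Option C: score 699 < 720; DTI 41.5% > 40%; reserves 5.3 ≥ 2 mo → does not qualify.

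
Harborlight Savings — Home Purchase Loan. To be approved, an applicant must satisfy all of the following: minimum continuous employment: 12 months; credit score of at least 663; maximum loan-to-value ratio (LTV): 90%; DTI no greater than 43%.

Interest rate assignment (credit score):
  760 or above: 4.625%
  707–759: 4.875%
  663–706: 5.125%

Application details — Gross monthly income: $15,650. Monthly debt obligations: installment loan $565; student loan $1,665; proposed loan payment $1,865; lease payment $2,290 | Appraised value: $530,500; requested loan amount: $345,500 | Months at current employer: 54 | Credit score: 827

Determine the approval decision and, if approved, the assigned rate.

Approved at 4.625%

Credit score 827 ≥ 663 (meets minimum)
LTV: 345,500 ÷ 530,500 = 65.1%, within 90% cap
Total monthly debts = (565 + 1,665 + 1,865 + 2,290) = 6,385. DTI = 6,385/15,650 = 40.8% ≤ 43%
Employment 54 ≥ 12 months
All requirements met. Score 827 falls in the 760 or above tier → 4.625%.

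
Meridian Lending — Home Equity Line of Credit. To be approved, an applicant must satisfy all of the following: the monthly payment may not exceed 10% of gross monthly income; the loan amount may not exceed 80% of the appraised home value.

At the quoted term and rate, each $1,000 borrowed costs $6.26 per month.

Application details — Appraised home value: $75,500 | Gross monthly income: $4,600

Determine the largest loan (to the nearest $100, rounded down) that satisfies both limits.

$60,400

Payment cap: 10% × $4,600 = $460/month.
At $6.26 per $1,000, that supports 460/6.26 × 1,000 ≈ $73,482 → $73,400.
LTV cap: 80% × $75,500 = $60,400 → $60,400.
Binding constraint: loan-to-value.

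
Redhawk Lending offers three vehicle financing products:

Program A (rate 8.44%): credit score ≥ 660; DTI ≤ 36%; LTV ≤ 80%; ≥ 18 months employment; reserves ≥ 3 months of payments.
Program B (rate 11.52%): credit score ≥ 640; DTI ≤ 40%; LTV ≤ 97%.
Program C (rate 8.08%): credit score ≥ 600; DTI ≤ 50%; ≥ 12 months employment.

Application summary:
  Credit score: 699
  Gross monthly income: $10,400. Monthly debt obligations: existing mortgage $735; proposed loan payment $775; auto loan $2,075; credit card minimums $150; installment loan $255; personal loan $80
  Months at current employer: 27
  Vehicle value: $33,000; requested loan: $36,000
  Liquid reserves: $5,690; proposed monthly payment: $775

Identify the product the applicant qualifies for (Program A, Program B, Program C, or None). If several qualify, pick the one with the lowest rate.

Total debts = (735 + 775 + 2,075 + 150 + 255 + 80) = 4,070; DTI = 4,070/10,400 = 39.1%.
LTV = 36,000/33,000 = 109.1%.
Reserves = 5,690/775 = 7.3 months.
Program A: score 699 ≥ 660; DTI 39.1% > 36%; LTV 109.1% > 80%; employment 27 ≥ 18 mo; reserves 7.3 ≥ 3 mo → does not qualify.
Program B: score 699 ≥ 640; DTI 39.1% ≤ 40%; LTV 109.1% > 97% → does not qualify.
Program C: score 699 ≥ 600; DTI 39.1% ≤ 50%; employment 27 ≥ 12 mo → qualifies.

Program C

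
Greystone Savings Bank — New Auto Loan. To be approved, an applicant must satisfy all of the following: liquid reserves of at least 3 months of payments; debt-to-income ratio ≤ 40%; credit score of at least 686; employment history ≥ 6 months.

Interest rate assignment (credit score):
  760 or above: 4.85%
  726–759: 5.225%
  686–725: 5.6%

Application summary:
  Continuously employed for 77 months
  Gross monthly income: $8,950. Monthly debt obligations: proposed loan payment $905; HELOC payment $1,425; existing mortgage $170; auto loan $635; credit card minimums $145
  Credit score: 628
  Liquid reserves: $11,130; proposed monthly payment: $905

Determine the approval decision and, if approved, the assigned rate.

Denied

Credit score 628 < 686 (below minimum)
Reserves: 11,130 ÷ 905 = 12.3 months (meets 3-month minimum)
Total monthly debts = (905 + 1,425 + 170 + 635 + 145) = 3,280. DTI: 3,280 ÷ 8,950 = 36.6%, within the 40% cap
Employment 77 ≥ 6 months
Not all requirements met → denied.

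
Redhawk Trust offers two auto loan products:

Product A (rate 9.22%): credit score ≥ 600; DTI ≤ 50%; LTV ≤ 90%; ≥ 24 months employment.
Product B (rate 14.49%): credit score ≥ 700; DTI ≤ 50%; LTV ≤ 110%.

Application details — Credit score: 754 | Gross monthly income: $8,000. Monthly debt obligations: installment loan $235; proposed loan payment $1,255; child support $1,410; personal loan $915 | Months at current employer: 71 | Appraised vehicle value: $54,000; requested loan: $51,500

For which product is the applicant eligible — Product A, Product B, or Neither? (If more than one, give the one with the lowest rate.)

Total debts = (235 + 1,255 + 1,410 + 915) = 3,815; DTI = 3,815/8,000 = 47.7%.
LTV = 51,500/54,000 = 95.4%.
Product A: score 754 ≥ 600; DTI 47.7% ≤ 50%; LTV 95.4% > 90%; employment 71 ≥ 24 mo → does not qualify.
Product B: score 754 ≥ 700; DTI 47.7% ≤ 50%; LTV 95.4% ≤ 110% → qualifies.

Product B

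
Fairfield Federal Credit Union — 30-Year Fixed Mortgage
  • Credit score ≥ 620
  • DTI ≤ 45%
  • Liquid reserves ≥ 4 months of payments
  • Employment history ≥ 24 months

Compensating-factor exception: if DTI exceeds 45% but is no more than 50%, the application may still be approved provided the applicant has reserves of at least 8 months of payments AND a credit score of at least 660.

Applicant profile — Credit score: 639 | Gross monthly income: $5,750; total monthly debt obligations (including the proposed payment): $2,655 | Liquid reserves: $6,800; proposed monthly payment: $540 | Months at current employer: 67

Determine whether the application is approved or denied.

Denied

Credit score 639 ≥ 620 (meets base)
DTI: 2,655 ÷ 5,750 = 46.2%, over the 45% base limit.
Reserves: 6,800 ÷ 540 = 12.6 months (meets 4-month minimum)
Employment 67 ≥ 24 months
46.2% falls in the override range (45%–50%), so the compensating-factor test applies.
Reserves 12.6 ≥ 8 months; credit score 639 < 660.
Compensating-factor requirement not fully met.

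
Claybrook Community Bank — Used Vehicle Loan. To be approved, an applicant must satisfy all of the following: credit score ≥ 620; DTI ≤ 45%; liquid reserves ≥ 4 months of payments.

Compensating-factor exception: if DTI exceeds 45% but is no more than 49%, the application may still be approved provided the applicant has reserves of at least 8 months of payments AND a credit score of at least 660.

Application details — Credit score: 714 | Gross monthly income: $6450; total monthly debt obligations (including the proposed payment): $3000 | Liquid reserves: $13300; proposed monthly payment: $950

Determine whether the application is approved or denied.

Credit score 714 ≥ 620 (meets base)
DTI = 3,000/6,450 = 46.5% > 45% — standard DTI limit exceeded.
Reserves = 13,300/950 = 14.0 months ≥ 4
DTI 46.5% is within the 45%–49% exception band; checking compensating factors.
Reserves 14.0 ≥ 8 months; credit score 714 ≥ 660.
Both compensating conditions met → exception applies.

Approved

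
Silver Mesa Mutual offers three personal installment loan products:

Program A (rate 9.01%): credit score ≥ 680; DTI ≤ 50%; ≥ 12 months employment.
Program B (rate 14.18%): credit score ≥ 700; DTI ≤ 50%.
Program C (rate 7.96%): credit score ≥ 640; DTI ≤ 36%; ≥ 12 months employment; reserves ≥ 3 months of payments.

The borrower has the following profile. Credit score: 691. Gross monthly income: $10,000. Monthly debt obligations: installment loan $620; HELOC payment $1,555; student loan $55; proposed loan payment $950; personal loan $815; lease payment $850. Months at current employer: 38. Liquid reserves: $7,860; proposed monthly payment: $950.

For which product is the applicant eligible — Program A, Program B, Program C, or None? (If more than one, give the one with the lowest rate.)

Total debts = (620 + 1,555 + 55 + 950 + 815 + 850) = 4,845; DTI = 4,845/10,000 = 48.5%.
Reserves = 7,860/950 = 8.3 months.
Program A: score 691 ≥ 680; DTI 48.5% ≤ 50%; employment 38 ≥ 12 mo → qualifies.
Program B: score 691 < 700; DTI 48.5% ≤ 50% → does not qualify.
Program C: score 691 ≥ 640; DTI 48.5% > 36%; employment 38 ≥ 12 mo; reserves 8.3 ≥ 3 mo → does not qualify.

Program A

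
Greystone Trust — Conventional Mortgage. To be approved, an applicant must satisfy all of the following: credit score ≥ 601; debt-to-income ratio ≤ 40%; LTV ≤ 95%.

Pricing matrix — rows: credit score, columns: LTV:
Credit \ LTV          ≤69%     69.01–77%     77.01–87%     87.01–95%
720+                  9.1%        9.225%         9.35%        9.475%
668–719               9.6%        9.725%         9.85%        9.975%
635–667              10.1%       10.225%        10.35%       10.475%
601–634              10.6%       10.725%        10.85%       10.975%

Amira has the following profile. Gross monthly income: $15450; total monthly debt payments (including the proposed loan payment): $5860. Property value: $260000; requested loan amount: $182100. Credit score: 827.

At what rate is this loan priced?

Credit score 827 ≥ 601; DTI = 5,860/15,450 = 37.9% ≤ 40%
Loan-to-value = 182,100/260,000 = 70% — pass (95% max)
Score 827 is in the 720+ band; LTV 70% is in the 69.01–77% band → 9.225%.

9.225%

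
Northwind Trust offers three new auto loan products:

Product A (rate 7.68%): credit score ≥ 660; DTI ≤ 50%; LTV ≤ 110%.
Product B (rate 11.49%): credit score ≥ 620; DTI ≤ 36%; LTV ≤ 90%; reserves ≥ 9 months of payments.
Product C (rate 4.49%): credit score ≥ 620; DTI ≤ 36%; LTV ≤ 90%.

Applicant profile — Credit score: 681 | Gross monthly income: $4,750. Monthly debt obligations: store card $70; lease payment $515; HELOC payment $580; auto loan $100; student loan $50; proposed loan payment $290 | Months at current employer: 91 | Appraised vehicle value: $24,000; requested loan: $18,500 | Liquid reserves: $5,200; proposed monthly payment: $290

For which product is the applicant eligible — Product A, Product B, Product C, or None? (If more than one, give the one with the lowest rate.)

Total debts = (70 + 515 + 580 + 100 + 50 + 290) = 1,605; DTI = 1,605/4,750 = 33.8%.
LTV = 18,500/24,000 = 77.1%.
Reserves = 5,200/290 = 17.9 months.
Product A: score 681 ≥ 660; DTI 33.8% ≤ 50%; LTV 77.1% ≤ 110% → qualifies.
Product B: score 681 ≥ 620; DTI 33.8% ≤ 36%; LTV 77.1% ≤ 90%; reserves 17.9 ≥ 9 mo → qualifies.
Product C: score 681 ≥ 620; DTI 33.8% ≤ 36%; LTV 77.1% ≤ 90% → qualifies.
Qualifying: Product A, Product B, Product C. Lowest rate is 4.49% → Product C.

Product C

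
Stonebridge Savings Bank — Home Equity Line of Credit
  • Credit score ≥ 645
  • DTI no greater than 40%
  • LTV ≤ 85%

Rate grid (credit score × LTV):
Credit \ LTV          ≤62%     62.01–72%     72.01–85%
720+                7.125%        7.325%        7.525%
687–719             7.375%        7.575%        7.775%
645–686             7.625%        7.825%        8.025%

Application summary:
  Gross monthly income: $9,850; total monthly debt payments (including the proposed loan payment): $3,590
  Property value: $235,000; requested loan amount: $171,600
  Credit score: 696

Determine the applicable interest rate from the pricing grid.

Credit score 696 ≥ 645; DTI: 3,590 ÷ 9,850 = 36.4%, within the 40% cap
Loan-to-value = 171,600/235,000 = 73% — pass (85% max)
Score 696 is in the 687–719 band; LTV 73% is in the 72.01–85% band → 7.775%.

7.775%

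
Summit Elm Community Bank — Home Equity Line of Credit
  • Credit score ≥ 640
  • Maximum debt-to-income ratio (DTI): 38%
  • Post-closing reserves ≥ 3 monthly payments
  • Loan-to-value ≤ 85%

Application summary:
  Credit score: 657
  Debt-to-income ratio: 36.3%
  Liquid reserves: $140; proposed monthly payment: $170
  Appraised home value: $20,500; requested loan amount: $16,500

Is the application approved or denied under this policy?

Denied

Credit score 657 ≥ 640 (meets)
DTI 36.3% is within the 38% limit
Reserves: 140 ÷ 170 = 0.8 months (below 3-month minimum)
LTV = 16,500/20,500 = 80.5% ≤ 85%
Fails on reserves.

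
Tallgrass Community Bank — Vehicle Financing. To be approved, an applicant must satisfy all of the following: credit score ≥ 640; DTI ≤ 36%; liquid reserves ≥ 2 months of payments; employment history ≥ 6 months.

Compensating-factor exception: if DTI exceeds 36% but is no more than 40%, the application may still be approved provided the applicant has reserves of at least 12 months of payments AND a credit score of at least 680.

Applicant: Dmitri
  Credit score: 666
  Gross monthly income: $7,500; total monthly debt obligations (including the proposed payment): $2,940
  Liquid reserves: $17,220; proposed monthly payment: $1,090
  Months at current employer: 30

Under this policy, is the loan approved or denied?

Credit score 666 ≥ 640 (meets base)
DTI: 2,940 ÷ 7,500 = 39.2%, over the 36% base limit.
Reserves = 17,220/1,090 = 15.8 months ≥ 2
Employment 30 ≥ 6 months
DTI 39.2% is within the 36%–40% exception band; checking compensating factors.
Reserves 15.8 ≥ 12 months; credit score 666 < 680.
Override conditions not both satisfied; exception does not apply.

Denied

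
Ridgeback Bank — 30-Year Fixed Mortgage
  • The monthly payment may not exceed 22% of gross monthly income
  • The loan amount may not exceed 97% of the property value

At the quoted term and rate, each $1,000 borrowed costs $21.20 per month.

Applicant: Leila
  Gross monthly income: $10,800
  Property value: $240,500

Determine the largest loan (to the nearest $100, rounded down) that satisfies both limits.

Payment cap: 22% × $10,800 = $2,376/month.
At $21.20 per $1,000, that supports 2,376/21.20 × 1,000 ≈ $112,075 → $112,000.
LTV cap: 97% × $240,500 = $233,285 → $233,200.
Binding constraint: payment-to-income.

$112,000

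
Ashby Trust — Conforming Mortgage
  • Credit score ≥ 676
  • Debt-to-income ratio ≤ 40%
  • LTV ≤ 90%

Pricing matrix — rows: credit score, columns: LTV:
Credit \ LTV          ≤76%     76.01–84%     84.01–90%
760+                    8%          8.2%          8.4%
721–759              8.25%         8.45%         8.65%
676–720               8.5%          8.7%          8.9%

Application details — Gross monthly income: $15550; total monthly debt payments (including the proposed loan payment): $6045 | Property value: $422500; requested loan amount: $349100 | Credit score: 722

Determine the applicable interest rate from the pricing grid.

Credit score 722 ≥ 676; DTI = 6,045/15,550 = 38.9% ≤ 40%
Loan-to-value = 349,100/422,500 = 82.6% — pass (90% max)
Row: 722 falls in 721–759. Column: 82.6% falls in 76.01–84%. Rate = 8.45%.

8.45%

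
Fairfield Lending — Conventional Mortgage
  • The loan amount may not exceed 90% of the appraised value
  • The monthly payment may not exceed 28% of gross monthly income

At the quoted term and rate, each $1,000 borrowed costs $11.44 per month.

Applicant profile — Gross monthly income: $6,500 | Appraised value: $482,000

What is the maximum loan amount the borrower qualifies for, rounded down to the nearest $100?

$159,000

Payment cap: 28% × $6,500 = $1,820/month.
At $11.44 per $1,000, that supports 1,820/11.44 × 1,000 ≈ $159,090 → $159,000.
LTV cap: 90% × $482,000 = $433,800 → $433,800.
Binding constraint: payment-to-income.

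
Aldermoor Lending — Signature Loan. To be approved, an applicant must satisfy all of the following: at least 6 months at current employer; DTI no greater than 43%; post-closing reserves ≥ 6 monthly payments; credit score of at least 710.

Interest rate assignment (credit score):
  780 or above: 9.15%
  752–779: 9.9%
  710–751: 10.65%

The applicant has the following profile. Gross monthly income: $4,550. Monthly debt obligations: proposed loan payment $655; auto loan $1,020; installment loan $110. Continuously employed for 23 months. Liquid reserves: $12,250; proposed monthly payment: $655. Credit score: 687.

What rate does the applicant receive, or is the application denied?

Credit score 687 < 710 (below minimum)
Total monthly debts = (655 + 1,020 + 110) = 1,785. Debt-to-income = 1,785/4,550 = 39.2% — meets 43% limit
Employment 23 ≥ 6 months
Reserves = 12,250/655 = 18.7 months ≥ 6
Not all requirements met → denied.

Denied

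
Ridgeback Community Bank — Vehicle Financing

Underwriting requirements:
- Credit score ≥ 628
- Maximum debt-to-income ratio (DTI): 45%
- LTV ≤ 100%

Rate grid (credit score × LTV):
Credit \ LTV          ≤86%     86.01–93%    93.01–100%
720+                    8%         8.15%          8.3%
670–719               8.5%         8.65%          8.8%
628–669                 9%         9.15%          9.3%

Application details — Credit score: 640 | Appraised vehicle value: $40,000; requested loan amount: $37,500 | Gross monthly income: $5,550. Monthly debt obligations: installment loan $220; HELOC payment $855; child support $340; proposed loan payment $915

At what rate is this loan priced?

Credit score 640 ≥ 628; Total monthly debts = (220 + 855 + 340 + 915) = 2,330. Debt-to-income = 2,330/5,550 = 42% — meets 45% limit
Loan-to-value = 37,500/40,000 = 93.8% — pass (100% max)
Row: 640 falls in 628–669. Column: 93.8% falls in 93.01–100%. Rate = 9.3%.

9.3%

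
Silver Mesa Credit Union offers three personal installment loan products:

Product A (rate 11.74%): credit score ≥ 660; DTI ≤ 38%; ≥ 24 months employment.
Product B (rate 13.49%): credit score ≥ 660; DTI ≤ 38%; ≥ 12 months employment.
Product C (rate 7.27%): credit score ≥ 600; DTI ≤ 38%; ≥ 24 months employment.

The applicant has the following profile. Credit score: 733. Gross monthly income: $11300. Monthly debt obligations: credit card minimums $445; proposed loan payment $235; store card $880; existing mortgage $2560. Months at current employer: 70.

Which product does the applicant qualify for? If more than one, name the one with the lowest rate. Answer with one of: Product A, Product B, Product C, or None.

Total debts = (445 + 235 + 880 + 2,560) = 4,120; DTI = 4,120/11,300 = 36.5%.
Product A: score 733 ≥ 660; DTI 36.5% ≤ 38%; employment 70 ≥ 24 mo → qualifies.
Product B: score 733 ≥ 660; DTI 36.5% ≤ 38%; employment 70 ≥ 12 mo → qualifies.
Product C: score 733 ≥ 600; DTI 36.5% ≤ 38%; employment 70 ≥ 24 mo → qualifies.
Qualifying: Product A, Product B, Product C. Lowest rate is 7.27% → Product C.

Product C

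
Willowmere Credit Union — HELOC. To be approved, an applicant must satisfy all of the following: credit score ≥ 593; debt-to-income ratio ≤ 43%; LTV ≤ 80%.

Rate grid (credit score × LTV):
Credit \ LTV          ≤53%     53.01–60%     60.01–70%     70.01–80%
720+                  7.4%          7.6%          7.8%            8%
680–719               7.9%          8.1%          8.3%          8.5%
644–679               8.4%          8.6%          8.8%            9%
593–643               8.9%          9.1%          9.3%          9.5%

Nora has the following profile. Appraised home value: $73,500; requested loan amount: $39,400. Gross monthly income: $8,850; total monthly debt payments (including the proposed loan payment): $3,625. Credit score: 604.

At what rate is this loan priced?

Credit score 604 ≥ 593; Debt-to-income = 3,625/8,850 = 41% — meets 43% limit
LTV = 39,400/73,500 = 53.6% ≤ 80%
Credit 604 → row 593–643; LTV 53.6% → column 53.01–60%. Grid cell → 9.1%.

9.1%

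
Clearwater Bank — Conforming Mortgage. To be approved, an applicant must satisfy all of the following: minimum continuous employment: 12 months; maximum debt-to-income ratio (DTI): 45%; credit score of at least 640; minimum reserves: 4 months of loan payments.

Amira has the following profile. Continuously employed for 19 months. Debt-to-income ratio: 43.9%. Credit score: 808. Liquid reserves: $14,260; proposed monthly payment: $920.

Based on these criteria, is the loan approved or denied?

Employment 19 ≥ 12 months
DTI 43.9% ≤ 45%
Credit score 808 ≥ 640 (meets)
Reserves: 14,260 ÷ 920 = 15.5 months (meets 4-month minimum)
All criteria satisfied.

Approved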